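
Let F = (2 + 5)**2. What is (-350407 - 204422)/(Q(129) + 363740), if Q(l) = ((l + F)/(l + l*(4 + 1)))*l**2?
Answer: -554829/367567 ≈ -1.5095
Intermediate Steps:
F = 49 (F = 7**2 = 49)
Q(l) = l*(49 + l)/6 (Q(l) = ((l + 49)/(l + l*(4 + 1)))*l**2 = ((49 + l)/(l + l*5))*l**2 = ((49 + l)/(l + 5*l))*l**2 = ((49 + l)/((6*l)))*l**2 = ((49 + l)*(1/(6*l)))*l**2 = ((49 + l)/(6*l))*l**2 = l*(49 + l)/6)
(-350407 - 204422)/(Q(129) + 363740) = (-350407 - 204422)/((1/6)*129*(49 + 129) + 363740) = -554829/((1/6)*129*178 + 363740) = -554829/(3827 + 363740) = -554829/367567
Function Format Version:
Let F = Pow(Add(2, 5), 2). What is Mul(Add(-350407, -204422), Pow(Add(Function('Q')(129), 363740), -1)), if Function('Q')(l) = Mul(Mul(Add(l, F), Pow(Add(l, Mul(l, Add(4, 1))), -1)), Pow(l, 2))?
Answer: Rational(-554829, 367567) ≈ -1.5095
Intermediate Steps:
F = 49 (F = Pow(7, 2) = 49)
Function('Q')(l) = Mul(Rational(1, 6), l, Add(49, l)) (Function('Q')(l) = Mul(Mul(Add(l, 49), Pow(Add(l, Mul(l, Add(4, 1))), -1)), Pow(l, 2)) = Mul(Mul(Add(49, l), Pow(Add(l, Mul(l, 5)), -1)), Pow(l, 2)) = Mul(Mul(Add(49, l), Pow(Add(l, Mul(5, l)), -1)), Pow(l, 2)) = Mul(Mul(Add(49, l), Pow(Mul(6, l), -1)), Pow(l, 2)) = Mul(Mul(Add(49, l), Mul(Rational(1, 6), Pow(l, -1))), Pow(l, 2)) = Mul(Mul(Rational(1, 6), Pow(l, -1), Add(49, l)), Pow(l, 2)) = Mul(Rational(1, 6), l, Add(49, l)))
Mul(Add(-350407, -204422), Pow(Add(Function('Q')(129), 363740), -1)) = Mul(Add(-350407, -204422), Pow(Add(Mul(Rational(1, 6), 129, Add(49, 129)), 363740), -1)) = Mul(-554829, Pow(Add(Mul(Rational(1, 6), 129, 178), 363740), -1)) = Mul(-554829, Pow(Add(3827, 363740), -1)) = Mul(-554829, Pow(367567, -1)) = Mul(-554829, Rational(1, 367567)) = Rational(-554829, 367567)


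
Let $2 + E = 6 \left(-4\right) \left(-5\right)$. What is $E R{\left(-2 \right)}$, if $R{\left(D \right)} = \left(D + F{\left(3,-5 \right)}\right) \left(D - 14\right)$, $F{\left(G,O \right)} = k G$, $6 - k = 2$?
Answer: $-18880$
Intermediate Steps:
$k = 4$ ($k = 6 - 2 = 4$)
$E = 118$ ($E = -2 + 6 \left(-4\right) \left(-5\right) = -2 - -120 = -2 + 120 = 118$)
$F{\left(G,O \right)} = 4 G$
$R{\left(D \right)} = \left(-14 + D\right) \left(12 + D\right)$ ($R{\left(D \right)} = \left(D + 4 \cdot 3\right) \left(D - 14\right) = \left(D + 12\right) \left(-14 + D\right) = \left(12 + D\right) \left(-14 + D\right) = \left(-14 + D\right) \left(12 + D\right)$)
$E R{\left(-2 \right)} = 118 \left(-168 + \left(-2\right)^{2} - -4\right) = 118 \left(-168 + 4 + 4\right) = 118 \left(-160\right) = -18880$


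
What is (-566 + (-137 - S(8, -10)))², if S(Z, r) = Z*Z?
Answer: 588289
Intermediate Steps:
S(Z, r) = Z²
(-566 + (-137 - S(8, -10)))² = (-566 + (-137 - 1*8²))² = (-566 + (-137 - 1*64))² = (-566 + (-137 - 64))² = (-566 - 201)² = (-767)² = 588289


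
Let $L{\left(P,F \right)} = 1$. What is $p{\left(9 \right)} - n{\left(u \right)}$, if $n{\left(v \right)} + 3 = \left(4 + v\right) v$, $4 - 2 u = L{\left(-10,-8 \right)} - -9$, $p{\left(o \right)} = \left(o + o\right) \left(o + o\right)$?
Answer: $330$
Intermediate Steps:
$p{\left(o \right)} = 4 o^{2}$ ($p{\left(o \right)} = 2 o 2 o = 4 o^{2}$)
$u = -3$ ($u = 2 - \frac{1 - -9}{2} = 2 - \frac{1 + 9}{2} = 2 - 5 = -3$)
$n{\left(v \right)} = -3 + v \left(4 + v\right)$ ($n{\left(v \right)} = -3 + \left(4 + v\right) v = -3 + v \left(4 + v\right)$)
$p{\left(9 \right)} - n{\left(u \right)} = 4 \cdot 9^{2} - \left(-3 + \left(-3\right)^{2} + 4 \left(-3\right)\right) = 4 \cdot 81 - \left(-3 + 9 - 12\right) = 324 - -6 = 324 + 6 = 330$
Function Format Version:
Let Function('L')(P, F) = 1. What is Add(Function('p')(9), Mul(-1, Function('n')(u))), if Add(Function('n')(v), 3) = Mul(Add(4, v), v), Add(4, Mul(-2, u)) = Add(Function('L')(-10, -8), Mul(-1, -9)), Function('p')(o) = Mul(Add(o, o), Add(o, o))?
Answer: 330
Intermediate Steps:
Function('p')(o) = Mul(4, Pow(o, 2)) (Function('p')(o) = Mul(Mul(2, o), Mul(2, o)) = Mul(4, Pow(o, 2)))
u = -3 (u = Add(2, Mul(Rational(-1, 2), Add(1, Mul(-1, -9)))) = Add(2, Mul(Rational(-1, 2), Add(1, 9))) = Add(2, Mul(Rational(-1, 2), 10)) = Add(2, -5) = -3)
Function('n')(v) = Add(-3, Mul(v, Add(4, v))) (Function('n')(v) = Add(-3, Mul(Add(4, v), v)) = Add(-3, Mul(v, Add(4, v))))
Add(Function('p')(9), Mul(-1, Function('n')(u))) = Add(Mul(4, Pow(9, 2)), Mul(-1, Add(-3, Pow(-3, 2), Mul(4, -3)))) = Add(Mul(4, 81), Mul(-1, Add(-3, 9, -12))) = Add(324, Mul(-1, -6)) = Add(324, 6) = 330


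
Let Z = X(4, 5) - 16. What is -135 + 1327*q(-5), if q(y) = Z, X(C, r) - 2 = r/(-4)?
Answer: -81487/4 ≈ -20372.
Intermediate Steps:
X(C, r) = 2 - r/4 (X(C, r) = 2 + r/(-4) = 2 + r*(-¼) = 2 - r/4)
Z = -61/4 (Z = (2 - ¼*5) - 16 = (2 - 5/4) - 16 = ¾ - 16 = -61/4 ≈ -15.250)
q(y) = -61/4
-135 + 1327*q(-5) = -135 + 1327*(-61/4) = -135 - 80947/4 = -81487/4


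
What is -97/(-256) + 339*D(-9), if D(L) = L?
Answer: -780959/256 ≈ -3050.6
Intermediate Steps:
-97/(-256) + 339*D(-9) = -97/(-256) + 339*(-9) = -97*(-1/256) - 3051 = 97/256 - 3051 = -780959/256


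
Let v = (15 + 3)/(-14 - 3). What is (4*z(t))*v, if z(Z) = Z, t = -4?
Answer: 288/17 ≈ 16.941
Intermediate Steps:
v = -18/17 (v = 18/(-17) = 18*(-1/17) = -18/17 ≈ -1.0588)
(4*z(t))*v = (4*(-4))*(-18/17) = -16*(-18/17) = 288/17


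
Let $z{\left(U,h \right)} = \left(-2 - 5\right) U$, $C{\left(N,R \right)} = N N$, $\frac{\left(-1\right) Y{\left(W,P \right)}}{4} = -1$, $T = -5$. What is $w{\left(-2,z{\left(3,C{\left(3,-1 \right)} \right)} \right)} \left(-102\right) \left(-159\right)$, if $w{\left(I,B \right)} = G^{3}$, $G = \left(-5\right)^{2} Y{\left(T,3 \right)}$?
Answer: $16218000000$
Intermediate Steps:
$Y{\left(W,P \right)} = 4$ ($Y{\left(W,P \right)} = \left(-4\right) \left(-1\right) = 4$)
$C{\left(N,R \right)} = N^{2}$
$z{\left(U,h \right)} = - 7 U$ ($z{\left(U,h \right)} = \left(-2 - 5\right) U = - 7 U$)
$G = 100$ ($G = \left(-5\right)^{2} \cdot 4 = 25 \cdot 4 = 100$)
$w{\left(I,B \right)} = 1000000$ ($w{\left(I,B \right)} = 100^{3} = 1000000$)
$w{\left(-2,z{\left(3,C{\left(3,-1 \right)} \right)} \right)} \left(-102\right) \left(-159\right) = 1000000 \left(-102\right) \left(-159\right) = \left(-102000000\right) \left(-159\right) = 16218000000$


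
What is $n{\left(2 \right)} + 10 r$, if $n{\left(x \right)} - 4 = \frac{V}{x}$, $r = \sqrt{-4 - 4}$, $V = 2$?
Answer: $5 + 20 i \sqrt{2} \approx 5.0 + 28.284 i$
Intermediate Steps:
$r = 2 i \sqrt{2}$ ($r = \sqrt{-8} = 2 i \sqrt{2} \approx 2.8284 i$)
$n{\left(x \right)} = 4 + \frac{2}{x}$
$n{\left(2 \right)} + 10 r = \left(4 + \frac{2}{2}\right) + 10 \cdot 2 i \sqrt{2} = \left(4 + 2 \cdot \frac{1}{2}\right) + 20 i \sqrt{2} = \left(4 + 1\right) + 20 i \sqrt{2} = 5 + 20 i \sqrt{2}$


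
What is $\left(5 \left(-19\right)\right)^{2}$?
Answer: $9025$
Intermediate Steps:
$\left(5 \left(-19\right)\right)^{2} = \left(-95\right)^{2} = 9025$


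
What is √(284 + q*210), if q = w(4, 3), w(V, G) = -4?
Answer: 2*I*√139 ≈ 23.58*I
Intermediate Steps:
q = -4
√(284 + q*210) = √(284 - 4*210) = √(284 - 840) = √(-556) = 2*I*√139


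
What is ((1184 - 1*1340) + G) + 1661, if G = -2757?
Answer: -1252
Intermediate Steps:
((1184 - 1*1340) + G) + 1661 = ((1184 - 1*1340) - 2757) + 1661 = ((1184 - 1340) - 2757) + 1661 = (-156 - 2757) + 1661 = -2913 + 1661 = -1252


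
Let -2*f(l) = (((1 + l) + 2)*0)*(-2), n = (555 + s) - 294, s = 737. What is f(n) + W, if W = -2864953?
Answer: -2864953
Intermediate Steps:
n = 998 (n = (555 + 737) - 294 = 1292 - 294 = 998)
f(l) = 0 (f(l) = -((1 + l) + 2)*0*(-2)/2 = -(3 + l)*0*(-2)/2 = -0*(-2) = -1/2*0 = 0)
f(n) + W = 0 - 2864953 = -2864953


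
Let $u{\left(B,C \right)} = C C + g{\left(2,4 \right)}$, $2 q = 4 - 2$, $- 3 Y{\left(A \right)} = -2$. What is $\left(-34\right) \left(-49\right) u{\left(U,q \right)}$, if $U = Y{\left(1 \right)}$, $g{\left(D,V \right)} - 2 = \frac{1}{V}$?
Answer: $\frac{10829}{2} \approx 5414.5$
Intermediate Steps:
$g{\left(D,V \right)} = 2 + \frac{1}{V}$
$Y{\left(A \right)} = \frac{2}{3}$ ($Y{\left(A \right)} = \left(- \frac{1}{3}\right) \left(-2\right) = \frac{2}{3}$)
$U = \frac{2}{3} \approx 0.66667$
$q = 1$ ($q = \frac{4 - 2}{2} = \frac{1}{2} \cdot 2 = 1$)
$u{\left(B,C \right)} = \frac{9}{4} + C^{2}$ ($u{\left(B,C \right)} = C C + \left(2 + \frac{1}{4}\right) = C^{2} + \left(2 + \frac{1}{4}\right) = C^{2} + \frac{9}{4} = \frac{9}{4} + C^{2}$)
$\left(-34\right) \left(-49\right) u{\left(U,q \right)} = \left(-34\right) \left(-49\right) \left(\frac{9}{4} + 1^{2}\right) = 1666 \left(\frac{9}{4} + 1\right) = 1666 \cdot \frac{13}{4} = \frac{10829}{2}$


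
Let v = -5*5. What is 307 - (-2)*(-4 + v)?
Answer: 249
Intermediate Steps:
v = -25
307 - (-2)*(-4 + v) = 307 - (-2)*(-4 - 25) = 307 - (-2)*(-29) = 307 - 1*58 = 307 - 58 = 249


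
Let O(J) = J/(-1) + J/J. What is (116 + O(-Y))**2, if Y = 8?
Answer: 15625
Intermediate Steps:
O(J) = 1 - J (O(J) = J*(-1) + 1 = -J + 1 = 1 - J)
(116 + O(-Y))**2 = (116 + (1 - (-1)*8))**2 = (116 + (1 - 1*(-8)))**2 = (116 + (1 + 8))**2 = (116 + 9)**2 = 125**2 = 15625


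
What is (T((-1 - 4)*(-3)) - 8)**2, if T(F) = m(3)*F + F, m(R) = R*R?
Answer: 20164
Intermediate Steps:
m(R) = R**2
T(F) = 10*F (T(F) = 3**2*F + F = 9*F + F = 10*F)
(T((-1 - 4)*(-3)) - 8)**2 = (10*((-1 - 4)*(-3)) - 8)**2 = (10*(-5*(-3)) - 8)**2 = (10*15 - 8)**2 = (150 - 8)**2 = 142**2 = 20164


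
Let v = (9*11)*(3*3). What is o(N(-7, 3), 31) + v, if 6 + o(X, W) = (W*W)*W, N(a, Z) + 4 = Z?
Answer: 30676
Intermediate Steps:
N(a, Z) = -4 + Z
o(X, W) = -6 + W³ (o(X, W) = -6 + (W*W)*W = -6 + W²*W = -6 + W³)
v = 891 (v = 99*9 = 891)
o(N(-7, 3), 31) + v = (-6 + 31³) + 891 = (-6 + 29791) + 891 = 29785 + 891 = 30676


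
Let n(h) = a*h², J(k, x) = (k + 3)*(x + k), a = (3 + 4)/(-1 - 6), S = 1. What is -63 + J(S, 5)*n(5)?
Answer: -663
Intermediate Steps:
a = -1 (a = 7/(-7) = 7*(-⅐) = -1)
J(k, x) = (3 + k)*(k + x)
n(h) = -h²
-63 + J(S, 5)*n(5) = -63 + (1² + 3*1 + 3*5 + 1*5)*(-1*5²) = -63 + (1 + 3 + 15 + 5)*(-1*25) = -63 + 24*(-25) = -63 - 600 = -663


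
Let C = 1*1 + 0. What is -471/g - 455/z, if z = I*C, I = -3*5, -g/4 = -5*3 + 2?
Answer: 3319/156 ≈ 21.276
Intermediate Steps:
C = 1 (C = 1 + 0 = 1)
g = 52 (g = -4*(-5*3 + 2) = -4*(-15 + 2) = -4*(-13) = 52)
I = -15
z = -15 (z = -15*1 = -15)
-471/g - 455/z = -471/52 - 455/(-15) = -471*1/52 - 455*(-1/15) = -471/52 + 91/3 = 3319/156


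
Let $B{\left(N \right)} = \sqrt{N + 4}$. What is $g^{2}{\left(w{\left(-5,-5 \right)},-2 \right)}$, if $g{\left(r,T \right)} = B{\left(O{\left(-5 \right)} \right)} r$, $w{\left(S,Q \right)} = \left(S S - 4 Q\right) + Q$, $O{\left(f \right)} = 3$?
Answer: $11200$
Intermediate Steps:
$w{\left(S,Q \right)} = S^{2} - 3 Q$ ($w{\left(S,Q \right)} = \left(S^{2} - 4 Q\right) + Q = S^{2} - 3 Q$)
$B{\left(N \right)} = \sqrt{4 + N}$
$g{\left(r,T \right)} = r \sqrt{7}$ ($g{\left(r,T \right)} = \sqrt{4 + 3} r = \sqrt{7} r = r \sqrt{7}$)
$g^{2}{\left(w{\left(-5,-5 \right)},-2 \right)} = \left(\left(\left(-5\right)^{2} - -15\right) \sqrt{7}\right)^{2} = \left(\left(25 + 15\right) \sqrt{7}\right)^{2} = \left(40 \sqrt{7}\right)^{2} = 11200$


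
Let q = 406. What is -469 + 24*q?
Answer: 9275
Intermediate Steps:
-469 + 24*q = -469 + 24*406 = -469 + 9744 = 9275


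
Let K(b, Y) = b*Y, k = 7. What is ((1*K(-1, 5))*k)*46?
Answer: -1610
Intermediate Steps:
K(b, Y) = Y*b
((1*K(-1, 5))*k)*46 = ((1*(5*(-1)))*7)*46 = ((1*(-5))*7)*46 = -5*7*46 = -35*46 = -1610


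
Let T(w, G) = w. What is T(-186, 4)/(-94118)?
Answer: 93/47059 ≈ 0.0019762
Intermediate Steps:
T(-186, 4)/(-94118) = -186/(-94118) = -186*(-1/94118) = 93/47059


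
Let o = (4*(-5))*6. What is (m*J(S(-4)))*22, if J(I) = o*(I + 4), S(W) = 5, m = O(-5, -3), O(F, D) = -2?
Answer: 47520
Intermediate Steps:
m = -2
o = -120 (o = -20*6 = -120)
J(I) = -480 - 120*I (J(I) = -120*(I + 4) = -120*(4 + I) = -480 - 120*I)
(m*J(S(-4)))*22 = -2*(-480 - 120*5)*22 = -2*(-480 - 600)*22 = -2*(-1080)*22 = 2160*22 = 47520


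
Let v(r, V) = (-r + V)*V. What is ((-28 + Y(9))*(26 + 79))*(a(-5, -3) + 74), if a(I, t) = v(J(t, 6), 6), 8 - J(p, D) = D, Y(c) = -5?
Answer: -339570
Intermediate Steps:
J(p, D) = 8 - D
v(r, V) = V*(V - r) (v(r, V) = (V - r)*V = V*(V - r))
a(I, t) = 24 (a(I, t) = 6*(6 - (8 - 1*6)) = 6*(6 - (8 - 6)) = 6*(6 - 1*2) = 6*(6 - 2) = 6*4 = 24)
((-28 + Y(9))*(26 + 79))*(a(-5, -3) + 74) = ((-28 - 5)*(26 + 79))*(24 + 74) = -33*105*98 = -3465*98 = -339570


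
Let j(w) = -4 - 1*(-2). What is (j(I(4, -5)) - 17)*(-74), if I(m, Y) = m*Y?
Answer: 1406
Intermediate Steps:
I(m, Y) = Y*m
j(w) = -2 (j(w) = -4 + 2 = -2)
(j(I(4, -5)) - 17)*(-74) = (-2 - 17)*(-74) = -19*(-74) = 1406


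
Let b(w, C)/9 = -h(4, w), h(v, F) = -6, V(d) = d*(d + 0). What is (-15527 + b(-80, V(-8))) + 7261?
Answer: -8212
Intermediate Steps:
V(d) = d² (V(d) = d*d = d²)
b(w, C) = 54 (b(w, C) = 9*(-1*(-6)) = 9*6 = 54)
(-15527 + b(-80, V(-8))) + 7261 = (-15527 + 54) + 7261 = -15473 + 7261 = -8212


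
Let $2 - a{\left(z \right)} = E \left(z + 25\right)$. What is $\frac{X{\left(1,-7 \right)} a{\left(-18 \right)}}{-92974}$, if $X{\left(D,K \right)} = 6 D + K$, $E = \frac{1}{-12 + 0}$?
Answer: $\frac{31}{1115688} \approx 2.7786 \cdot 10^{-5}$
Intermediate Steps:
$E = - \frac{1}{12}$ ($E = \frac{1}{-12} = - \frac{1}{12} \approx -0.083333$)
$a{\left(z \right)} = \frac{49}{12} + \frac{z}{12}$ ($a{\left(z \right)} = 2 - - \frac{z + 25}{12} = 2 - - \frac{25 + z}{12} = 2 - \left(- \frac{25}{12} - \frac{z}{12}\right) = 2 + \left(\frac{25}{12} + \frac{z}{12}\right) = \frac{49}{12} + \frac{z}{12}$)
$X{\left(D,K \right)} = K + 6 D$
$\frac{X{\left(1,-7 \right)} a{\left(-18 \right)}}{-92974} = \frac{\left(-7 + 6 \cdot 1\right) \left(\frac{49}{12} + \frac{1}{12} \left(-18\right)\right)}{-92974} = \left(-7 + 6\right) \left(\frac{49}{12} - \frac{3}{2}\right) \left(- \frac{1}{92974}\right) = \left(-1\right) \frac{31}{12} \left(- \frac{1}{92974}\right) = \left(- \frac{31}{12}\right) \left(- \frac{1}{92974}\right) = \frac{31}{1115688}$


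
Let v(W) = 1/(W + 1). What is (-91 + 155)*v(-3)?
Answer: -32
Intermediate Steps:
v(W) = 1/(1 + W)
(-91 + 155)*v(-3) = (-91 + 155)/(1 - 3) = 64/(-2) = 64*(-1/2) = -32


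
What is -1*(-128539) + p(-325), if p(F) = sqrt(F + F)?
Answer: 128539 + 5*I*sqrt(26) ≈ 1.2854e+5 + 25.495*I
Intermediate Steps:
p(F) = sqrt(2)*sqrt(F) (p(F) = sqrt(2*F) = sqrt(2)*sqrt(F))
-1*(-128539) + p(-325) = -1*(-128539) + sqrt(2)*sqrt(-325) = 128539 + sqrt(2)*(5*I*sqrt(13)) = 128539 + 5*I*sqrt(26)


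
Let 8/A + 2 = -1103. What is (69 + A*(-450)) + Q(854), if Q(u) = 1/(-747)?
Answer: 11928622/165087 ≈ 72.257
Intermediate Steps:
A = -8/1105 (A = 8/(-2 - 1103) = 8/(-1105) = 8*(-1/1105) = -8/1105 ≈ -0.0072398)
Q(u) = -1/747
(69 + A*(-450)) + Q(854) = (69 - 8/1105*(-450)) - 1/747 = (69 + 720/221) - 1/747 = 15969/221 - 1/747 = 11928622/165087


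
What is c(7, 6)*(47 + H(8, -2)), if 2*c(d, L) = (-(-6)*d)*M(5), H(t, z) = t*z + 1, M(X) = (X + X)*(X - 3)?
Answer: 13440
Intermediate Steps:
M(X) = 2*X*(-3 + X) (M(X) = (2*X)*(-3 + X) = 2*X*(-3 + X))
H(t, z) = 1 + t*z
c(d, L) = 60*d (c(d, L) = ((-(-6)*d)*(2*5*(-3 + 5)))/2 = ((6*d)*(2*5*2))/2 = ((6*d)*20)/2 = (120*d)/2 = 60*d)
c(7, 6)*(47 + H(8, -2)) = (60*7)*(47 + (1 + 8*(-2))) = 420*(47 + (1 - 16)) = 420*(47 - 15) = 420*32 = 13440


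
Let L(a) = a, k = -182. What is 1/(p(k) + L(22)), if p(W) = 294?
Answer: 1/316 ≈ 0.0031646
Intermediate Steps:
1/(p(k) + L(22)) = 1/(294 + 22) = 1/316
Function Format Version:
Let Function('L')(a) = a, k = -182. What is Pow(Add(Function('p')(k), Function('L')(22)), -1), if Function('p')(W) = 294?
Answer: Rational(1, 316) ≈ 0.0031646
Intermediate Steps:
Pow(Add(Function('p')(k), Function('L')(22)), -1) = Pow(Add(294, 22), -1) = Pow(316, -1) = Rational(1, 316)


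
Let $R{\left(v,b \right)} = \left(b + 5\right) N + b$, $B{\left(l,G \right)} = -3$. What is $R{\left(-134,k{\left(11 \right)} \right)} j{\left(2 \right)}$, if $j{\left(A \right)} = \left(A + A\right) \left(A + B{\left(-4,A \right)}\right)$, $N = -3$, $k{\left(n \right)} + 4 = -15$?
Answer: $-92$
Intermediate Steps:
$k{\left(n \right)} = -19$ ($k{\left(n \right)} = -4 - 15 = -19$)
$j{\left(A \right)} = 2 A \left(-3 + A\right)$ ($j{\left(A \right)} = \left(A + A\right) \left(A - 3\right) = 2 A \left(-3 + A\right)$)
$R{\left(v,b \right)} = -15 - 2 b$ ($R{\left(v,b \right)} = \left(b + 5\right) \left(-3\right) + b = \left(5 + b\right) \left(-3\right) + b = \left(-15 - 3 b\right) + b = -15 - 2 b$)
$R{\left(-134,k{\left(11 \right)} \right)} j{\left(2 \right)} = \left(-15 - -38\right) 2 \cdot 2 \left(-3 + 2\right) = \left(-15 + 38\right) 2 \cdot 2 \left(-1\right) = 23 \left(-4\right) = -92$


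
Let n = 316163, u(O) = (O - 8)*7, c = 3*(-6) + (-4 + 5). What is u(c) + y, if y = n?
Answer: 315988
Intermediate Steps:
c = -17 (c = -18 + 1 = -17)
u(O) = -56 + 7*O (u(O) = (-8 + O)*7 = -56 + 7*O)
y = 316163
u(c) + y = (-56 + 7*(-17)) + 316163 = (-56 - 119) + 316163 = -175 + 316163 = 315988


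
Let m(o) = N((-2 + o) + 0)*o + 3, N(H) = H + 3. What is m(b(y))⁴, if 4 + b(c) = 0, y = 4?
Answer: 50625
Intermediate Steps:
b(c) = -4 (b(c) = -4 + 0 = -4)
N(H) = 3 + H
m(o) = 3 + o*(1 + o) (m(o) = (3 + ((-2 + o) + 0))*o + 3 = (3 + (-2 + o))*o + 3 = (1 + o)*o + 3 = o*(1 + o) + 3 = 3 + o*(1 + o))
m(b(y))⁴ = (3 - 4*(1 - 4))⁴ = (3 - 4*(-3))⁴ = (3 + 12)⁴ = 15⁴ = 50625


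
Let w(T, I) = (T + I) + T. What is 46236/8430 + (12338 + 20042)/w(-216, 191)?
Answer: -43636754/338605 ≈ -128.87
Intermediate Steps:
w(T, I) = I + 2*T (w(T, I) = (I + T) + T = I + 2*T)
46236/8430 + (12338 + 20042)/w(-216, 191) = 46236/8430 + (12338 + 20042)/(191 + 2*(-216)) = 46236*(1/8430) + 32380/(191 - 432) = 7706/1405 + 32380/(-241) = 7706/1405 + 32380*(-1/241) = 7706/1405 - 32380/241 = -43636754/338605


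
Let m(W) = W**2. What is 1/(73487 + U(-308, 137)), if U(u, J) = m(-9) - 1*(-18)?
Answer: 1/73586 ≈ 1.3590e-5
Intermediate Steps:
U(u, J) = 99 (U(u, J) = (-9)**2 - 1*(-18) = 81 + 18 = 99)
1/(73487 + U(-308, 137)) = 1/(73487 + 99) = 1/73586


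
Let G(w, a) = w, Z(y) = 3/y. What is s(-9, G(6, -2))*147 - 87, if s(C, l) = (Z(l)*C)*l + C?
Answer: -5379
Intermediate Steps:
s(C, l) = 4*C (s(C, l) = ((3/l)*C)*l + C = (3*C/l)*l + C = 3*C + C = 4*C)
s(-9, G(6, -2))*147 - 87 = (4*(-9))*147 - 87 = -36*147 - 87 = -5292 - 87 = -5379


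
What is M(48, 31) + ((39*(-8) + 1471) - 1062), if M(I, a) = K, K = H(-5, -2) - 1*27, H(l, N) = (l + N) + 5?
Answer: 68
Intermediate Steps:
H(l, N) = 5 + N + l (H(l, N) = (N + l) + 5 = 5 + N + l)
K = -29 (K = (5 - 2 - 5) - 1*27 = -2 - 27 = -29)
M(I, a) = -29
M(48, 31) + ((39*(-8) + 1471) - 1062) = -29 + ((39*(-8) + 1471) - 1062) = -29 + ((-312 + 1471) - 1062) = -29 + (1159 - 1062) = -29 + 97 = 68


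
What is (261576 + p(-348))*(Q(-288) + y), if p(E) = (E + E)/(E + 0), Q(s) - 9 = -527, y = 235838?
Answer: 61554534960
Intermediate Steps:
Q(s) = -518 (Q(s) = 9 - 527 = -518)
p(E) = 2 (p(E) = (2*E)/E = 2)
(261576 + p(-348))*(Q(-288) + y) = (261576 + 2)*(-518 + 235838) = 261578*235320 = 61554534960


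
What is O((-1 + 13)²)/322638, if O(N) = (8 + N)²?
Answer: 11552/161319 ≈ 0.071610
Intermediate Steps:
O((-1 + 13)²)/322638 = (8 + (-1 + 13)²)²/322638 = (8 + 12²)²*(1/322638) = (8 + 144)²*(1/322638) = 152²*(1/322638) = 23104*(1/322638) = 11552/161319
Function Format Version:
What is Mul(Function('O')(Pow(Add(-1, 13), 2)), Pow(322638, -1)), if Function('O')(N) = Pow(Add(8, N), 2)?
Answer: Rational(11552, 161319) ≈ 0.071610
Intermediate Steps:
Mul(Function('O')(Pow(Add(-1, 13), 2)), Pow(322638, -1)) = Mul(Pow(Add(8, Pow(Add(-1, 13), 2)), 2), Pow(322638, -1)) = Mul(Pow(Add(8, Pow(12, 2)), 2), Rational(1, 322638)) = Mul(Pow(Add(8, 144), 2), Rational(1, 322638)) = Mul(Pow(152, 2), Rational(1, 322638)) = Mul(23104, Rational(1, 322638)) = Rational(11552, 161319)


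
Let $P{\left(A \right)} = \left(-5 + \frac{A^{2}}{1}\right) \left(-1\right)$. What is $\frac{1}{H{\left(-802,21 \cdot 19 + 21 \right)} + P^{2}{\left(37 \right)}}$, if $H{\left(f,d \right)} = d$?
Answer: $\frac{1}{1860916} \approx 5.3737 \cdot 10^{-7}$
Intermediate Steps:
$P{\left(A \right)} = 5 - A^{2}$ ($P{\left(A \right)} = \left(-5 + 1 A^{2}\right) \left(-1\right) = \left(-5 + A^{2}\right) \left(-1\right) = 5 - A^{2}$)
$\frac{1}{H{\left(-802,21 \cdot 19 + 21 \right)} + P^{2}{\left(37 \right)}} = \frac{1}{\left(21 \cdot 19 + 21\right) + \left(5 - 37^{2}\right)^{2}} = \frac{1}{\left(399 + 21\right) + \left(5 - 1369\right)^{2}} = \frac{1}{420 + \left(5 - 1369\right)^{2}} = \frac{1}{420 + \left(-1364\right)^{2}} = \frac{1}{420 + 1860496} = \frac{1}{1860916}$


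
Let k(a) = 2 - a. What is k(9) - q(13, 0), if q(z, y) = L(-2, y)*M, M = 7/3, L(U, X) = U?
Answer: -7/3 ≈ -2.3333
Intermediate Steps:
M = 7/3 (M = 7*(⅓) = 7/3 ≈ 2.3333)
q(z, y) = -14/3 (q(z, y) = -2*7/3 = -14/3)
k(9) - q(13, 0) = (2 - 1*9) - 1*(-14/3) = (2 - 9) + 14/3 = -7 + 14/3 = -7/3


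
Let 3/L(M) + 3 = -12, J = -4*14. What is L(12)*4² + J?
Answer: -296/5 ≈ -59.200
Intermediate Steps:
J = -56
L(M) = -⅕ (L(M) = 3/(-3 - 12) = 3/(-15) = 3*(-1/15) = -⅕)
L(12)*4² + J = -⅕*4² - 56 = -⅕*16 - 56 = -16/5 - 56 = -296/5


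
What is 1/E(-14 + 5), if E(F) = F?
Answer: -1/9 ≈ -0.11111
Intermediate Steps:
1/E(-14 + 5) = 1/(-14 + 5) = 1/(-9) = -1/9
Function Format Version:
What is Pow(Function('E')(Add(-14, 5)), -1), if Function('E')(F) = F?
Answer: Rational(-1, 9) ≈ -0.11111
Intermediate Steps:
Pow(Function('E')(Add(-14, 5)), -1) = Pow(Add(-14, 5), -1) = Pow(-9, -1) = Rational(-1, 9)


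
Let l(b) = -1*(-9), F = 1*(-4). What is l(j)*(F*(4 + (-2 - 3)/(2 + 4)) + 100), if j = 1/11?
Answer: 786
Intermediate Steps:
F = -4
j = 1/11 ≈ 0.090909
l(b) = 9
l(j)*(F*(4 + (-2 - 3)/(2 + 4)) + 100) = 9*(-4*(4 + (-2 - 3)/(2 + 4)) + 100) = 9*(-4*(4 - 5/6) + 100) = 9*(-4*(4 - 5*⅙) + 100) = 9*(-4*(4 - ⅚) + 100) = 9*(-4*19/6 + 100) = 9*(-38/3 + 100) = 9*(262/3) = 786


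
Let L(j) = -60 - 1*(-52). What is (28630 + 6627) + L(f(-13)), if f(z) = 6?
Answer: 35249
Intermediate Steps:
L(j) = -8 (L(j) = -60 + 52 = -8)
(28630 + 6627) + L(f(-13)) = (28630 + 6627) - 8 = 35257 - 8 = 35249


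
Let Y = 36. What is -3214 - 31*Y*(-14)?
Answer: 12410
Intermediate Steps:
-3214 - 31*Y*(-14) = -3214 - 31*36*(-14) = -3214 - 1116*(-14) = -3214 + 15624 = 12410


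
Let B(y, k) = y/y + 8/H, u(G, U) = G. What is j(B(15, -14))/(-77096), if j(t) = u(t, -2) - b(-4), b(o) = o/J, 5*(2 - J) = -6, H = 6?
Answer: -43/925152 ≈ -4.6479e-5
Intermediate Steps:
J = 16/5 (J = 2 - ⅕*(-6) = 2 + 6/5 = 16/5 ≈ 3.2000)
b(o) = 5*o/16 (b(o) = o/(16/5) = o*(5/16) = 5*o/16)
B(y, k) = 7/3 (B(y, k) = y/y + 8/6 = 1 + 8*(⅙) = 1 + 4/3 = 7/3)
j(t) = 5/4 + t (j(t) = t - 5*(-4)/16 = t - 1*(-5/4) = t + 5/4 = 5/4 + t)
j(B(15, -14))/(-77096) = (5/4 + 7/3)/(-77096) = (43/12)*(-1/77096) = -43/925152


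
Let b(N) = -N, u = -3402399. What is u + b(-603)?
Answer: -3401796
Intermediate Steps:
u + b(-603) = -3402399 - 1*(-603) = -3402399 + 603 = -3401796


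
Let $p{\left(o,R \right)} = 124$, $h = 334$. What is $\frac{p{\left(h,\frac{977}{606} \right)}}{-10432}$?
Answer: $- \frac{31}{2608} \approx -0.011887$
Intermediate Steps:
$\frac{p{\left(h,\frac{977}{606} \right)}}{-10432} = \frac{124}{-10432} = 124 \left(- \frac{1}{10432}\right) = - \frac{31}{2608}$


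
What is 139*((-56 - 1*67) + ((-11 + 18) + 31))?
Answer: -11815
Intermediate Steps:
139*((-56 - 1*67) + ((-11 + 18) + 31)) = 139*((-56 - 67) + (7 + 31)) = 139*(-123 + 38) = 139*(-85) = -11815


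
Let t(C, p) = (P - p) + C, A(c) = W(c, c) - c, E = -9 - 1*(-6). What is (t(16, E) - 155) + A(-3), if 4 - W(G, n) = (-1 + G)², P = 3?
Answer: -142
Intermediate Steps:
E = -3 (E = -9 + 6 = -3)
W(G, n) = 4 - (-1 + G)²
A(c) = 4 - c - (-1 + c)² (A(c) = (4 - (-1 + c)²) - c = 4 - c - (-1 + c)²)
t(C, p) = 3 + C - p (t(C, p) = (3 - p) + C = 3 + C - p)
(t(16, E) - 155) + A(-3) = ((3 + 16 - 1*(-3)) - 155) + (3 - 3 - 1*(-3)²) = ((3 + 16 + 3) - 155) + (3 - 3 - 1*9) = (22 - 155) + (3 - 3 - 9) = -133 - 9 = -142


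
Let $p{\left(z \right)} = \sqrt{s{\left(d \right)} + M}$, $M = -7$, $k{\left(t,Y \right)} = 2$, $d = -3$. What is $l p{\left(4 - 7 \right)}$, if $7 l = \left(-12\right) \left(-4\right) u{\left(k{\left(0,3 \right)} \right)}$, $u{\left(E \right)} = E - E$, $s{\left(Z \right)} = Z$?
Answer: $0$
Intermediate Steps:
$u{\left(E \right)} = 0$
$p{\left(z \right)} = i \sqrt{10}$ ($p{\left(z \right)} = \sqrt{-3 - 7} = \sqrt{-10} = i \sqrt{10}$)
$l = 0$ ($l = \frac{\left(-12\right) \left(-4\right) 0}{7} = \frac{48 \cdot 0}{7} = \frac{1}{7} \cdot 0 = 0$)
$l p{\left(4 - 7 \right)} = 0 i \sqrt{10} = 0$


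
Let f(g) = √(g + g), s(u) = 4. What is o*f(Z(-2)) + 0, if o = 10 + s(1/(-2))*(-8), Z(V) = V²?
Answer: -44*√2 ≈ -62.225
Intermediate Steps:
f(g) = √2*√g (f(g) = √(2*g) = √2*√g)
o = -22 (o = 10 + 4*(-8) = 10 - 32 = -22)
o*f(Z(-2)) + 0 = -22*√2*√((-2)²) + 0 = -22*√2*√4 + 0 = -22*√2*2 + 0 = -44*√2 + 0 = -44*√2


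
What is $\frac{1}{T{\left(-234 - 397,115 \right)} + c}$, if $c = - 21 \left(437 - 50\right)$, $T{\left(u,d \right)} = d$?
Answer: $- \frac{1}{8012} \approx -0.00012481$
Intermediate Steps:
$c = -8127$ ($c = \left(-21\right) 387 = -8127$)
$\frac{1}{T{\left(-234 - 397,115 \right)} + c} = \frac{1}{115 - 8127} = \frac{1}{-8012} = - \frac{1}{8012}$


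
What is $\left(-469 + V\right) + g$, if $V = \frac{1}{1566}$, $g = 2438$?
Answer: $\frac{3083455}{1566} \approx 1969.0$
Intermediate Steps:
$V = \frac{1}{1566} \approx 0.00063857$
$\left(-469 + V\right) + g = \left(-469 + \frac{1}{1566}\right) + 2438 = - \frac{734453}{1566} + 2438 = \frac{3083455}{1566}$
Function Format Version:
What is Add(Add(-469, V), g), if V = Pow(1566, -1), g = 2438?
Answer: Rational(3083455, 1566) ≈ 1969.0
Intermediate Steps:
V = Rational(1, 1566) ≈ 0.00063857
Add(Add(-469, V), g) = Add(Add(-469, Rational(1, 1566)), 2438) = Add(Rational(-734453, 1566), 2438) = Rational(3083455, 1566)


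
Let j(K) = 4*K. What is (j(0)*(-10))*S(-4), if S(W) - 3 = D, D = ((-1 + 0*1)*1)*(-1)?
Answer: 0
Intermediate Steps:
D = 1 (D = ((-1 + 0)*1)*(-1) = -1*1*(-1) = -1*(-1) = 1)
S(W) = 4 (S(W) = 3 + 1 = 4)
(j(0)*(-10))*S(-4) = ((4*0)*(-10))*4 = (0*(-10))*4 = 0*4 = 0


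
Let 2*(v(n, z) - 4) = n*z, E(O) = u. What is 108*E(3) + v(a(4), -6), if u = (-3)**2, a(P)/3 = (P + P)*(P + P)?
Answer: 400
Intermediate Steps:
a(P) = 12*P**2 (a(P) = 3*((P + P)*(P + P)) = 3*((2*P)*(2*P)) = 3*(4*P**2) = 12*P**2)
u = 9
E(O) = 9
v(n, z) = 4 + n*z/2 (v(n, z) = 4 + (n*z)/2 = 4 + n*z/2)
108*E(3) + v(a(4), -6) = 108*9 + (4 + (1/2)*(12*4**2)*(-6)) = 972 + (4 + (1/2)*(12*16)*(-6)) = 972 + (4 + (1/2)*192*(-6)) = 972 + (4 - 576) = 972 - 572 = 400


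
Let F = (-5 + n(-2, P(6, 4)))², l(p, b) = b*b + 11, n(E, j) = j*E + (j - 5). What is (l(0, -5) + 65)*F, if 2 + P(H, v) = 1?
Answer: 8181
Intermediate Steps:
P(H, v) = -1 (P(H, v) = -2 + 1 = -1)
n(E, j) = -5 + j + E*j (n(E, j) = E*j + (-5 + j) = -5 + j + E*j)
l(p, b) = 11 + b² (l(p, b) = b² + 11 = 11 + b²)
F = 81 (F = (-5 + (-5 - 1 - 2*(-1)))² = (-5 + (-5 - 1 + 2))² = (-5 - 4)² = (-9)² = 81)
(l(0, -5) + 65)*F = ((11 + (-5)²) + 65)*81 = ((11 + 25) + 65)*81 = (36 + 65)*81 = 101*81 = 8181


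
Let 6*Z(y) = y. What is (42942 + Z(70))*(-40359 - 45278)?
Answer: -11035269457/3 ≈ -3.6784e+9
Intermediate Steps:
Z(y) = y/6
(42942 + Z(70))*(-40359 - 45278) = (42942 + (⅙)*70)*(-40359 - 45278) = (42942 + 35/3)*(-85637) = (128861/3)*(-85637) = -11035269457/3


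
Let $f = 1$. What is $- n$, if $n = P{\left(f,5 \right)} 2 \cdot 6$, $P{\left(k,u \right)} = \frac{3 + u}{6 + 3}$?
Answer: $- \frac{32}{3} \approx -10.667$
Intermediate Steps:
$P{\left(k,u \right)} = \frac{1}{3} + \frac{u}{9}$ ($P{\left(k,u \right)} = \frac{3 + u}{9} = \left(3 + u\right) \frac{1}{9} = \frac{1}{3} + \frac{u}{9}$)
$n = \frac{32}{3}$ ($n = \left(\frac{1}{3} + \frac{1}{9} \cdot 5\right) 2 \cdot 6 = \left(\frac{1}{3} + \frac{5}{9}\right) 12 = \frac{8}{9} \cdot 12 = \frac{32}{3} \approx 10.667$)
$- n = \left(-1\right) \frac{32}{3} = - \frac{32}{3}$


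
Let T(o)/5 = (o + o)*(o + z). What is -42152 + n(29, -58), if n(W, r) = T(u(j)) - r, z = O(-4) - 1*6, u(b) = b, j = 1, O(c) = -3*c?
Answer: -42024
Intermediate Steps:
z = 6 (z = -3*(-4) - 1*6 = 12 - 6 = 6)
T(o) = 10*o*(6 + o) (T(o) = 5*((o + o)*(o + 6)) = 5*((2*o)*(6 + o)) = 5*(2*o*(6 + o)) = 10*o*(6 + o))
n(W, r) = 70 - r (n(W, r) = 10*1*(6 + 1) - r = 10*1*7 - r = 70 - r)
-42152 + n(29, -58) = -42152 + (70 - 1*(-58)) = -42152 + (70 + 58) = -42152 + 128 = -42024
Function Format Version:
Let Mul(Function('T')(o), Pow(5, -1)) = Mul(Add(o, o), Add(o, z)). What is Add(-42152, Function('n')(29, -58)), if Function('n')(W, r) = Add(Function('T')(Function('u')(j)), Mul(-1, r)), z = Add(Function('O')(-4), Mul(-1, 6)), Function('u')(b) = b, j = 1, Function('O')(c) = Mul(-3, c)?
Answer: -42024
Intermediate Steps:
z = 6 (z = Add(Mul(-3, -4), Mul(-1, 6)) = Add(12, -6) = 6)
Function('T')(o) = Mul(10, o, Add(6, o)) (Function('T')(o) = Mul(5, Mul(Add(o, o), Add(o, 6))) = Mul(5, Mul(Mul(2, o), Add(6, o))) = Mul(5, Mul(2, o, Add(6, o))) = Mul(10, o, Add(6, o)))
Function('n')(W, r) = Add(70, Mul(-1, r)) (Function('n')(W, r) = Add(Mul(10, 1, Add(6, 1)), Mul(-1, r)) = Add(Mul(10, 1, 7), Mul(-1, r)) = Add(70, Mul(-1, r)))
Add(-42152, Function('n')(29, -58)) = Add(-42152, Add(70, Mul(-1, -58))) = Add(-42152, Add(70, 58)) = Add(-42152, 128) = -42024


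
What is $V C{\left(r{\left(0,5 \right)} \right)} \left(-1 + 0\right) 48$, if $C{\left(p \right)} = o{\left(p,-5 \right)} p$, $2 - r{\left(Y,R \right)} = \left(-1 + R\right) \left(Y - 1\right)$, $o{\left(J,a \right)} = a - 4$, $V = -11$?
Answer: $-28512$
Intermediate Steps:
$o{\left(J,a \right)} = -4 + a$
$r{\left(Y,R \right)} = 2 - \left(-1 + R\right) \left(-1 + Y\right)$ ($r{\left(Y,R \right)} = 2 - \left(-1 + R\right) \left(Y - 1\right) = 2 - \left(-1 + R\right) \left(-1 + Y\right)$)
$C{\left(p \right)} = - 9 p$ ($C{\left(p \right)} = \left(-4 - 5\right) p = - 9 p$)
$V C{\left(r{\left(0,5 \right)} \right)} \left(-1 + 0\right) 48 = - 11 - 9 \left(1 + 5 + 0 - 5 \cdot 0\right) \left(-1 + 0\right) 48 = - 11 - 9 \left(1 + 5 + 0 + 0\right) \left(-1\right) 48 = - 11 \left(-9\right) 6 \left(-1\right) 48 = - 11 \left(\left(-54\right) \left(-1\right)\right) 48 = \left(-11\right) 54 \cdot 48 = \left(-594\right) 48 = -28512$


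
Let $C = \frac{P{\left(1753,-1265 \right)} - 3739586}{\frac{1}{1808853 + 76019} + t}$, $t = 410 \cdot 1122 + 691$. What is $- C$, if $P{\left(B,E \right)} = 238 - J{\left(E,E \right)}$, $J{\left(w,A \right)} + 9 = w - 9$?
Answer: $\frac{7045774052680}{868381263993} \approx 8.1137$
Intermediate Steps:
$J{\left(w,A \right)} = -18 + w$ ($J{\left(w,A \right)} = -9 + \left(w - 9\right) = -9 + \left(-9 + w\right) = -18 + w$)
$t = 460711$ ($t = 460020 + 691 = 460711$)
$P{\left(B,E \right)} = 256 - E$ ($P{\left(B,E \right)} = 238 - \left(-18 + E\right) = 256 - E$)
$C = - \frac{7045774052680}{868381263993}$ ($C = \frac{\left(256 - -1265\right) - 3739586}{\frac{1}{1808853 + 76019} + 460711} = \frac{\left(256 + 1265\right) - 3739586}{\frac{1}{1884872} + 460711} = \frac{1521 - 3739586}{\frac{1}{1884872} + 460711} = - \frac{3738065}{\frac{868381263993}{1884872}} = \left(-3738065\right) \frac{1884872}{868381263993} = - \frac{7045774052680}{868381263993} \approx -8.1137$)
$- C = \left(-1\right) \left(- \frac{7045774052680}{868381263993}\right) = \frac{7045774052680}{868381263993}$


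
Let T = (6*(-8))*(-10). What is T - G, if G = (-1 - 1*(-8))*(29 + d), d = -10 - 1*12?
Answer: 431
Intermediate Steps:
d = -22 (d = -10 - 12 = -22)
T = 480 (T = -48*(-10) = 480)
G = 49 (G = (-1 - 1*(-8))*(29 - 22) = (-1 + 8)*7 = 7*7 = 49)
T - G = 480 - 1*49 = 480 - 49 = 431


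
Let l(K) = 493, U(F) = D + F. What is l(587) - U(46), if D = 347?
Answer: 100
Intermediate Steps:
U(F) = 347 + F
l(587) - U(46) = 493 - (347 + 46) = 493 - 1*393 = 493 - 393 = 100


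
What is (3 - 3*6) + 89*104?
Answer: 9241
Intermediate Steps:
(3 - 3*6) + 89*104 = (3 - 18) + 9256 = -15 + 9256 = 9241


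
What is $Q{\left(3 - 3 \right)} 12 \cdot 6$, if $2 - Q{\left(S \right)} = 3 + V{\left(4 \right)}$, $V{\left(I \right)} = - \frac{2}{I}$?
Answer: $-36$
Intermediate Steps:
$Q{\left(S \right)} = - \frac{1}{2}$ ($Q{\left(S \right)} = 2 - \left(3 - \frac{2}{4}\right) = 2 - \left(3 - \frac{1}{2}\right) = 2 - \frac{5}{2} = - \frac{1}{2}$)
$Q{\left(3 - 3 \right)} 12 \cdot 6 = \left(- \frac{1}{2}\right) 12 \cdot 6 = \left(-6\right) 6 = -36$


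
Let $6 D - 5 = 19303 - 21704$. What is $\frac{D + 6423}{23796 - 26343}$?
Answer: $- \frac{18071}{7641} \approx -2.365$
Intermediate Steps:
$D = - \frac{1198}{3}$ ($D = \frac{5}{6} + \frac{19303 - 21704}{6} = \frac{5}{6} + \frac{1}{6} \left(-2401\right) = \frac{5}{6} - \frac{2401}{6} = - \frac{1198}{3} \approx -399.33$)
$\frac{D + 6423}{23796 - 26343} = \frac{- \frac{1198}{3} + 6423}{23796 - 26343} = \frac{18071}{3 \left(-2547\right)} = \frac{18071}{3} \left(- \frac{1}{2547}\right) = - \frac{18071}{7641}$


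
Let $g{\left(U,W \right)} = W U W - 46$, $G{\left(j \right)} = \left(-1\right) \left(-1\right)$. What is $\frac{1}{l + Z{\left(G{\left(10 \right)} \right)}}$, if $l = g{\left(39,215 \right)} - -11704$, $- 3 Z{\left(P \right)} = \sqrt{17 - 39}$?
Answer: $\frac{16329897}{29629504003423} + \frac{3 i \sqrt{22}}{29629504003423} \approx 5.5114 \cdot 10^{-7} + 4.7491 \cdot 10^{-13} i$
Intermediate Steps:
$G{\left(j \right)} = 1$
$g{\left(U,W \right)} = -46 + U W^{2}$ ($g{\left(U,W \right)} = U W W - 46 = U W^{2} - 46 = -46 + U W^{2}$)
$Z{\left(P \right)} = - \frac{i \sqrt{22}}{3}$ ($Z{\left(P \right)} = - \frac{\sqrt{17 - 39}}{3} = - \frac{\sqrt{-22}}{3} = - \frac{i \sqrt{22}}{3}$)
$l = 1814433$ ($l = \left(-46 + 39 \cdot 215^{2}\right) - -11704 = \left(-46 + 39 \cdot 46225\right) + 11704 = \left(-46 + 1802775\right) + 11704 = 1802729 + 11704 = 1814433$)
$\frac{1}{l + Z{\left(G{\left(10 \right)} \right)}} = \frac{1}{1814433 - \frac{i \sqrt{22}}{3}}$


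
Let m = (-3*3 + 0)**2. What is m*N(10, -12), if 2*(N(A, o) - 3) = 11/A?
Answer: 5751/20 ≈ 287.55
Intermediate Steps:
N(A, o) = 3 + 11/(2*A) (N(A, o) = 3 + (11/A)/2 = 3 + 11/(2*A))
m = 81 (m = (-9 + 0)**2 = (-9)**2 = 81)
m*N(10, -12) = 81*(3 + (11/2)/10) = 81*(3 + (11/2)*(1/10)) = 81*(3 + 11/20) = 81*(71/20) = 5751/20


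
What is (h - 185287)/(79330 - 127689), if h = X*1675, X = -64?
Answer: 292487/48359 ≈ 6.0482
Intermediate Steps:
h = -107200 (h = -64*1675 = -107200)
(h - 185287)/(79330 - 127689) = (-107200 - 185287)/(79330 - 127689) = -292487/(-48359) = -292487*(-1/48359) = 292487/48359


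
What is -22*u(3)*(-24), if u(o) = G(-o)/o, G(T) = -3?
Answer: -528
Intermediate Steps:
u(o) = -3/o
-22*u(3)*(-24) = -(-66)/3*(-24) = -22*(-1)*(-24) = 22*(-24) = -528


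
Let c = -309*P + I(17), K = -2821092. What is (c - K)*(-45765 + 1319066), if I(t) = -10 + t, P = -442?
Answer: 3766013081777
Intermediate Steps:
c = 136585 (c = -309*(-442) + (-10 + 17) = 136578 + 7 = 136585)
(c - K)*(-45765 + 1319066) = (136585 - 1*(-2821092))*(-45765 + 1319066) = (136585 + 2821092)*1273301 = 2957677*1273301 = 3766013081777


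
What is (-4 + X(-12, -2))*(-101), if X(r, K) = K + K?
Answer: 808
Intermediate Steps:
X(r, K) = 2*K
(-4 + X(-12, -2))*(-101) = (-4 + 2*(-2))*(-101) = (-4 - 4)*(-101) = -8*(-101) = 808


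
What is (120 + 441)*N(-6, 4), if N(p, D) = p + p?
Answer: -6732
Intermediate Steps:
N(p, D) = 2*p
(120 + 441)*N(-6, 4) = (120 + 441)*(2*(-6)) = 561*(-12) = -6732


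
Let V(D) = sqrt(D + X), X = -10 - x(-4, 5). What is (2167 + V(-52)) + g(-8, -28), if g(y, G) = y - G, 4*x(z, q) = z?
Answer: 2187 + I*sqrt(61) ≈ 2187.0 + 7.8102*I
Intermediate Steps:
x(z, q) = z/4
X = -9 (X = -10 - (-4)/4 = -10 - 1*(-1) = -10 + 1 = -9)
V(D) = sqrt(-9 + D) (V(D) = sqrt(D - 9) = sqrt(-9 + D))
(2167 + V(-52)) + g(-8, -28) = (2167 + sqrt(-9 - 52)) + (-8 - 1*(-28)) = (2167 + sqrt(-61)) + (-8 + 28) = (2167 + I*sqrt(61)) + 20 = 2187 + I*sqrt(61)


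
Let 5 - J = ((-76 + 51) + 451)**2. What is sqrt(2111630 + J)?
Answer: 7*sqrt(39391) ≈ 1389.3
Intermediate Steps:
J = -181471 (J = 5 - ((-76 + 51) + 451)**2 = 5 - (-25 + 451)**2 = 5 - 1*426**2 = 5 - 1*181476 = 5 - 181476 = -181471)
sqrt(2111630 + J) = sqrt(2111630 - 181471) = sqrt(1930159) = 7*sqrt(39391)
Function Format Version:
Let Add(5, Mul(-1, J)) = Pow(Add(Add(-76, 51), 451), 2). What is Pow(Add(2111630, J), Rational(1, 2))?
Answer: Mul(7, Pow(39391, Rational(1, 2))) ≈ 1389.3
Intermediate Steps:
J = -181471 (J = Add(5, Mul(-1, Pow(Add(Add(-76, 51), 451), 2))) = Add(5, Mul(-1, Pow(Add(-25, 451), 2))) = Add(5, Mul(-1, Pow(426, 2))) = Add(5, Mul(-1, 181476)) = Add(5, -181476) = -181471)
Pow(Add(2111630, J), Rational(1, 2)) = Pow(Add(2111630, -181471), Rational(1, 2)) = Pow(1930159, Rational(1, 2)) = Mul(7, Pow(39391, Rational(1, 2)))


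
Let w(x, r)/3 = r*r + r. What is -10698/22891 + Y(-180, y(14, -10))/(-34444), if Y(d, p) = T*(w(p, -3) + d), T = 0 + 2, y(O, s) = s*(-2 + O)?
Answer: -90266307/197114401 ≈ -0.45794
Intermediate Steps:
T = 2
w(x, r) = 3*r + 3*r² (w(x, r) = 3*(r*r + r) = 3*(r² + r) = 3*(r + r²) = 3*r + 3*r²)
Y(d, p) = 36 + 2*d (Y(d, p) = 2*(3*(-3)*(1 - 3) + d) = 2*(3*(-3)*(-2) + d) = 2*(18 + d) = 36 + 2*d)
-10698/22891 + Y(-180, y(14, -10))/(-34444) = -10698/22891 + (36 + 2*(-180))/(-34444) = -10698*1/22891 + (36 - 360)*(-1/34444) = -10698/22891 - 324*(-1/34444) = -10698/22891 + 81/8611 = -90266307/197114401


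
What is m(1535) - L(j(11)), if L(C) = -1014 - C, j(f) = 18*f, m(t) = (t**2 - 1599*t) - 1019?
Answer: -98047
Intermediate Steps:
m(t) = -1019 + t**2 - 1599*t
m(1535) - L(j(11)) = (-1019 + 1535**2 - 1599*1535) - (-1014 - 18*11) = (-1019 + 2356225 - 2454465) - (-1014 - 1*198) = -99259 - (-1014 - 198) = -99259 - 1*(-1212) = -99259 + 1212 = -98047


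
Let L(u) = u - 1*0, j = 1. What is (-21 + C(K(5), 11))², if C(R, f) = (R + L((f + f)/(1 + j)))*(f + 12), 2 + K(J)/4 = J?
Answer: 258064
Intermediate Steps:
K(J) = -8 + 4*J
L(u) = u (L(u) = u + 0 = u)
C(R, f) = (12 + f)*(R + f) (C(R, f) = (R + (f + f)/(1 + 1))*(f + 12) = (R + (2*f)/2)*(12 + f) = (R + (2*f)*(½))*(12 + f) = (R + f)*(12 + f) = (12 + f)*(R + f))
(-21 + C(K(5), 11))² = (-21 + (11² + 12*(-8 + 4*5) + 12*11 + (-8 + 4*5)*11))² = (-21 + (121 + 12*(-8 + 20) + 132 + (-8 + 20)*11))² = (-21 + (121 + 12*12 + 132 + 12*11))² = (-21 + (121 + 144 + 132 + 132))² = (-21 + 529)² = 508² = 258064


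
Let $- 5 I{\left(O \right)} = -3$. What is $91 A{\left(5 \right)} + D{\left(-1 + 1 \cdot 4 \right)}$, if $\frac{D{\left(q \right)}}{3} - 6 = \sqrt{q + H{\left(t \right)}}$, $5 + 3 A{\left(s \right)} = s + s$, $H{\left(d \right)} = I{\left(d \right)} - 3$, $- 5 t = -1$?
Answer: $\frac{509}{3} + \frac{3 \sqrt{15}}{5} \approx 171.99$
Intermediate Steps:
$I{\left(O \right)} = \frac{3}{5}$ ($I{\left(O \right)} = \left(- \frac{1}{5}\right) \left(-3\right) = \frac{3}{5}$)
$t = \frac{1}{5}$ ($t = \left(- \frac{1}{5}\right) \left(-1\right) = \frac{1}{5} \approx 0.2$)
$H{\left(d \right)} = - \frac{12}{5}$ ($H{\left(d \right)} = \frac{3}{5} - 3 = - \frac{12}{5}$)
$A{\left(s \right)} = - \frac{5}{3} + \frac{2 s}{3}$ ($A{\left(s \right)} = - \frac{5}{3} + \frac{s + s}{3} = - \frac{5}{3} + \frac{2 s}{3}$)
$D{\left(q \right)} = 18 + 3 \sqrt{- \frac{12}{5} + q}$ ($D{\left(q \right)} = 18 + 3 \sqrt{q - \frac{12}{5}} = 18 + 3 \sqrt{- \frac{12}{5} + q}$)
$91 A{\left(5 \right)} + D{\left(-1 + 1 \cdot 4 \right)} = 91 \left(- \frac{5}{3} + \frac{2}{3} \cdot 5\right) + \left(18 + \frac{3 \sqrt{-60 + 25 \left(-1 + 1 \cdot 4\right)}}{5}\right) = 91 \left(- \frac{5}{3} + \frac{10}{3}\right) + \left(18 + \frac{3 \sqrt{-60 + 25 \left(-1 + 4\right)}}{5}\right) = 91 \cdot \frac{5}{3} + \left(18 + \frac{3 \sqrt{-60 + 25 \cdot 3}}{5}\right) = \frac{455}{3} + \left(18 + \frac{3 \sqrt{-60 + 75}}{5}\right) = \frac{455}{3} + \left(18 + \frac{3 \sqrt{15}}{5}\right) = \frac{509}{3} + \frac{3 \sqrt{15}}{5}$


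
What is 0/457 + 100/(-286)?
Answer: -50/143 ≈ -0.34965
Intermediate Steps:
0/457 + 100/(-286) = 0*(1/457) + 100*(-1/286) = 0 - 50/143 = -50/143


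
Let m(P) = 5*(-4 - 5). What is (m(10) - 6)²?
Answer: 2601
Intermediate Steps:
m(P) = -45 (m(P) = 5*(-9) = -45)
(m(10) - 6)² = (-45 - 6)² = (-51)² = 2601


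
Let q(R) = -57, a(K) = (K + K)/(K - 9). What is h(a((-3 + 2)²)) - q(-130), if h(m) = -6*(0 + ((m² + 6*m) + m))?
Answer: 537/8 ≈ 67.125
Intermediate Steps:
a(K) = 2*K/(-9 + K) (a(K) = (2*K)/(-9 + K) = 2*K/(-9 + K))
h(m) = -42*m - 6*m² (h(m) = -6*(0 + (m² + 7*m)) = -6*(m² + 7*m) = -42*m - 6*m²)
h(a((-3 + 2)²)) - q(-130) = -6*2*(-3 + 2)²/(-9 + (-3 + 2)²)*(7 + 2*(-3 + 2)²/(-9 + (-3 + 2)²)) - 1*(-57) = -6*2*(-1)²/(-9 + (-1)²)*(7 + 2*(-1)²/(-9 + (-1)²)) + 57 = -6*2*1/(-9 + 1)*(7 + 2*1/(-9 + 1)) + 57 = -6*2*1/(-8)*(7 + 2*1/(-8)) + 57 = -6*2*1*(-⅛)*(7 + 2*1*(-⅛)) + 57 = -6*(-¼)*(7 - ¼) + 57 = -6*(-¼)*27/4 + 57 = 81/8 + 57 = 537/8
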